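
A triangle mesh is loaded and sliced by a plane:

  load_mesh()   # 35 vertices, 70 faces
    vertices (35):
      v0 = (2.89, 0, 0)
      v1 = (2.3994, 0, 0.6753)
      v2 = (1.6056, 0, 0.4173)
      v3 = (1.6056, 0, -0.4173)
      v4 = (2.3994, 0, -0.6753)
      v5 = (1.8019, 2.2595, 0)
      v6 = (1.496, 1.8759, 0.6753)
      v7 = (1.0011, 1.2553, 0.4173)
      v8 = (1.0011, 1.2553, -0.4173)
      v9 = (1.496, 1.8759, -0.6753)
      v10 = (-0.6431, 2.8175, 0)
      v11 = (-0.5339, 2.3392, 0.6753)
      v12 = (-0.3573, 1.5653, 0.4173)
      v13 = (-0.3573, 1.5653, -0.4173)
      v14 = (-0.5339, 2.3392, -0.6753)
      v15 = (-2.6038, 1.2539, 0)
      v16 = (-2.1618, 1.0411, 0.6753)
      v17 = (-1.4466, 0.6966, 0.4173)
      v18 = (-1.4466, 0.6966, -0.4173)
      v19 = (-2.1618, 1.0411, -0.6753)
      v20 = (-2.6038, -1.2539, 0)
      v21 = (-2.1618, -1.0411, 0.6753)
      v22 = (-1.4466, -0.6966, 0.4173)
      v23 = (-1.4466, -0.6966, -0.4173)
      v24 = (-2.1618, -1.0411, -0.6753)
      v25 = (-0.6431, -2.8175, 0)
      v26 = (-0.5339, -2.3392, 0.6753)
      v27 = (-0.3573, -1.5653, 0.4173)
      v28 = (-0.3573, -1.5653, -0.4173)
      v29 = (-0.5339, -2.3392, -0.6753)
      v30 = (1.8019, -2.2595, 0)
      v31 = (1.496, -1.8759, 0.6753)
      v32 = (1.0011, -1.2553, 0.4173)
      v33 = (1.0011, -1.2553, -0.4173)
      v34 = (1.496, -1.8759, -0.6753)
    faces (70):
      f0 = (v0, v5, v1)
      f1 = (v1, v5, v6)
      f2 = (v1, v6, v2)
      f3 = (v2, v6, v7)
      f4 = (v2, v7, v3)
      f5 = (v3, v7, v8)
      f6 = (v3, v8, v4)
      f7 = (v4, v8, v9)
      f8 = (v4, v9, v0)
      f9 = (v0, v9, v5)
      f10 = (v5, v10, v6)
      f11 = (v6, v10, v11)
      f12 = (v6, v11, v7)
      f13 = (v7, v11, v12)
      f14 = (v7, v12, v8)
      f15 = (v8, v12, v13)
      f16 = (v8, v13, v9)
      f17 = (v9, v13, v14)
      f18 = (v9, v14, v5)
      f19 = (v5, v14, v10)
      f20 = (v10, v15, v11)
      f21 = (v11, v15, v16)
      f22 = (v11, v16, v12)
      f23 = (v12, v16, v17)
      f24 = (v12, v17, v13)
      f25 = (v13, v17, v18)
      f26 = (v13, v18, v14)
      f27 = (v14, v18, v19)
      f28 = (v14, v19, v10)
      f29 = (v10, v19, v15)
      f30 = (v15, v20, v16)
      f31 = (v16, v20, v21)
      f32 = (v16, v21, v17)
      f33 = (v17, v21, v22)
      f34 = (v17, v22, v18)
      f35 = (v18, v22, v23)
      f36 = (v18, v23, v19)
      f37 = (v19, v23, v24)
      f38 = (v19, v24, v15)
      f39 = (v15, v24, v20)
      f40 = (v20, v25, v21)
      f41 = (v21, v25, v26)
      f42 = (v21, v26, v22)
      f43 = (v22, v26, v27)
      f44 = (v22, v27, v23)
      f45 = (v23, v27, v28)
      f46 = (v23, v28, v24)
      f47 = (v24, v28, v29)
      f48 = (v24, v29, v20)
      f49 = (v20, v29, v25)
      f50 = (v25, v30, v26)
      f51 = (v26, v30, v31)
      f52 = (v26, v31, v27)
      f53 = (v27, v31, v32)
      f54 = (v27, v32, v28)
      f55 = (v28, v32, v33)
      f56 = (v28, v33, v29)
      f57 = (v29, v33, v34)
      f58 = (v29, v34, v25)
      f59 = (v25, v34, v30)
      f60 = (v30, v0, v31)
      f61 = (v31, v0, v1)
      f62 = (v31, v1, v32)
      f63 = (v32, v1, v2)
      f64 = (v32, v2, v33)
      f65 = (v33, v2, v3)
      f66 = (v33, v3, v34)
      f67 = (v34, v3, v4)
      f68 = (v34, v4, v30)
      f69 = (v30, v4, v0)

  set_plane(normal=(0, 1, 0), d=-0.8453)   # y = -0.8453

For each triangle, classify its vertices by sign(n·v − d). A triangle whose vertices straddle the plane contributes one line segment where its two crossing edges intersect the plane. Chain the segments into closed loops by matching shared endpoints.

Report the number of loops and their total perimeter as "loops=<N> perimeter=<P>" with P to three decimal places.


loops=2 perimeter=8.501

Straddling triangles (22 of 70):
  (v15,v20,v16) [+-+] → (-2.6038, -0.8453, 0)–(-2.52511, -0.8453, 0.12023)  len=0.1437
  (v16,v20,v21) [+--] → (-2.52511, -0.8453, 0.12023)–(-2.1618, -0.8453, 0.6753)  len=0.6634
  (v16,v21,v17) [+-+] → (-2.1618, -0.8453, 0.6753)–(-2.08121, -0.8453, 0.646229)  len=0.0857
  (v17,v21,v22) [+-+] → (-2.08121, -0.8453, 0.646229)–(-1.75531, -0.8453, 0.528663)  len=0.3465
  (v19,v23,v24) [++-] → (-1.75531, -0.8453, -0.528663)–(-2.1618, -0.8453, -0.6753)  len=0.4321
  (v19,v24,v15) [+-+] → (-2.1618, -0.8453, -0.6753)–(-2.19951, -0.8453, -0.617686)  len=0.0689
  (v15,v24,v20) [+--] → (-2.19951, -0.8453, -0.617686)–(-2.6038, -0.8453, 0)  len=0.7382
  (v21,v26,v22) [--+] → (-1.36398, -0.8453, 0.440656)–(-1.75531, -0.8453, 0.528663)  len=0.4011
  (v22,v26,v27) [+--] → (-1.36398, -0.8453, 0.440656)–(-1.26014, -0.8453, 0.4173)  len=0.1064
  (v22,v27,v23) [+-+] → (-1.26014, -0.8453, 0.4173)–(-1.26014, -0.8453, -0.274437)  len=0.6917
  (v23,v27,v28) [+--] → (-1.26014, -0.8453, -0.274437)–(-1.26014, -0.8453, -0.4173)  len=0.1429
  (v23,v28,v24) [+--] → (-1.26014, -0.8453, -0.4173)–(-1.75531, -0.8453, -0.528663)  len=0.5075
  (v30,v0,v31) [-+-] → (2.48293, -0.8453, 0)–(2.26185, -0.8453, 0.304297)  len=0.3761
  (v31,v0,v1) [-++] → (2.26185, -0.8453, 0.304297)–(1.99232, -0.8453, 0.6753)  len=0.4586
  (v31,v1,v32) [-+-] → (1.99232, -0.8453, 0.6753)–(1.45781, -0.8453, 0.501567)  len=0.5620
  (v32,v1,v2) [-++] → (1.45781, -0.8453, 0.501567)–(1.19854, -0.8453, 0.4173)  len=0.2726
  (v32,v2,v33) [-+-] → (1.19854, -0.8453, 0.4173)–(1.19854, -0.8453, -0.144707)  len=0.5620
  (v33,v2,v3) [-++] → (1.19854, -0.8453, -0.144707)–(1.19854, -0.8453, -0.4173)  len=0.2726
  (v33,v3,v34) [-+-] → (1.19854, -0.8453, -0.4173)–(1.55621, -0.8453, -0.533557)  len=0.3761
  (v34,v3,v4) [-++] → (1.55621, -0.8453, -0.533557)–(1.99232, -0.8453, -0.6753)  len=0.4586
  (v34,v4,v30) [-+-] → (1.99232, -0.8453, -0.6753)–(2.17587, -0.8453, -0.422664)  len=0.3123
  (v30,v4,v0) [-++] → (2.17587, -0.8453, -0.422664)–(2.48293, -0.8453, 0)  len=0.5224

Chained into 2 loop(s):
  loop 1: 12 segments, perimeter = 4.3281
  loop 2: 10 segments, perimeter = 4.1733
Total perimeter = 8.501


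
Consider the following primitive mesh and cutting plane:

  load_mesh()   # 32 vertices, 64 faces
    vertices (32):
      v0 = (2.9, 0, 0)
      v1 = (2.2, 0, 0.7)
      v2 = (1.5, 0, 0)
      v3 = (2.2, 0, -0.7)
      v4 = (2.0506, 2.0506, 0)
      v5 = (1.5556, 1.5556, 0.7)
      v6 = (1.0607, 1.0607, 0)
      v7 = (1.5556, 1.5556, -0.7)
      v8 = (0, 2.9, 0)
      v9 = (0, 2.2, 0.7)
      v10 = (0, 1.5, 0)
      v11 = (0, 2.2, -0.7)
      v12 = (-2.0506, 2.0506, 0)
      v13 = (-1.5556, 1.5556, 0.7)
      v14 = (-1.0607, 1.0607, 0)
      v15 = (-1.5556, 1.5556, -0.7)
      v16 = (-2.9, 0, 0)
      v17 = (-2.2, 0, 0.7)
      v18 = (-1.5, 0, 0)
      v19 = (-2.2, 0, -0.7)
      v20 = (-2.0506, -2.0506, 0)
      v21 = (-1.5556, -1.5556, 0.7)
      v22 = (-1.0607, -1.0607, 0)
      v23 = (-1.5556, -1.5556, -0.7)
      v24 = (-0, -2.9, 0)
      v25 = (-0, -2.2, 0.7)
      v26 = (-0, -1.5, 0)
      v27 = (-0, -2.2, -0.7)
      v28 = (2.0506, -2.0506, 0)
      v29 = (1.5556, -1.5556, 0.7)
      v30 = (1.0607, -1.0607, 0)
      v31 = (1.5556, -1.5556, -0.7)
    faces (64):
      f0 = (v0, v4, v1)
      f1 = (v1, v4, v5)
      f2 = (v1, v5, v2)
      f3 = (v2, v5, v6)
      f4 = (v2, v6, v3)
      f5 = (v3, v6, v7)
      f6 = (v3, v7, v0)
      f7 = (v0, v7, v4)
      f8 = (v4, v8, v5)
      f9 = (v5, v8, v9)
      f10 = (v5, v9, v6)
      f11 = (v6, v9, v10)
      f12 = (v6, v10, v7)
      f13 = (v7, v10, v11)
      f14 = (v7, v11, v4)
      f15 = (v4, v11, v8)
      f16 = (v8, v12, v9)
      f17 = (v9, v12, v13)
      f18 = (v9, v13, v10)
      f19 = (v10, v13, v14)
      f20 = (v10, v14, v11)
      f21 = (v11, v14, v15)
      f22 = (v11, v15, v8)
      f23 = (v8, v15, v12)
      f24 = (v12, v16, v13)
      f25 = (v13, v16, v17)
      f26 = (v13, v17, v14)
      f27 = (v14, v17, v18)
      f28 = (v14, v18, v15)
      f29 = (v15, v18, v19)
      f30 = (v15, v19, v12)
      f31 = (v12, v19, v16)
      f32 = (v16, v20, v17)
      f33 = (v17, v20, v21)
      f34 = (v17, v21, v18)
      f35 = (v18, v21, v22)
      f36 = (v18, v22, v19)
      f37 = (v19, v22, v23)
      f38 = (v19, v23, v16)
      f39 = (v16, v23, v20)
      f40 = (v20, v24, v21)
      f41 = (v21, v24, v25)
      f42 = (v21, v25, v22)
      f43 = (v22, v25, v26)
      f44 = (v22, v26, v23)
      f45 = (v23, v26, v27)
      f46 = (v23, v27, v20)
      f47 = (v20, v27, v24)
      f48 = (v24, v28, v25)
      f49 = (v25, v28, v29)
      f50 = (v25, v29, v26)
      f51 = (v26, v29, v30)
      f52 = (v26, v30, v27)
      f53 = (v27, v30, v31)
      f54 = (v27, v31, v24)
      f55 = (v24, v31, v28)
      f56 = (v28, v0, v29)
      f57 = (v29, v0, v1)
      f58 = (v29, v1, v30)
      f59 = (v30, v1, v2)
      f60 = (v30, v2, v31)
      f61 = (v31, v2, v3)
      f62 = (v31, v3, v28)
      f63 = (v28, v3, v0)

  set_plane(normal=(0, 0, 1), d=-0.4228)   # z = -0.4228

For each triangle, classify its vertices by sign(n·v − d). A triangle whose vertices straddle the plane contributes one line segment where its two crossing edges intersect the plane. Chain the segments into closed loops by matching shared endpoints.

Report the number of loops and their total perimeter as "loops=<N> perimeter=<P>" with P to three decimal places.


Straddling triangles (32 of 64):
  (v2,v6,v3) [++-] → (1.74884, 0.420037, -0.4228)–(1.9228, 0, -0.4228)  len=0.4546
  (v3,v6,v7) [-+-] → (1.74884, 0.420037, -0.4228)–(1.35962, 1.35962, -0.4228)  len=1.0170
  (v3,v7,v0) [--+] → (2.08798, 0.939582, -0.4228)–(2.4772, 0, -0.4228)  len=1.0170
  (v0,v7,v4) [+-+] → (2.08798, 0.939582, -0.4228)–(1.75162, 1.75162, -0.4228)  len=0.8789
  (v6,v10,v7) [++-] → (0.939582, 1.53358, -0.4228)–(1.35962, 1.35962, -0.4228)  len=0.4546
  (v7,v10,v11) [-+-] → (0.939582, 1.53358, -0.4228)–(0, 1.9228, -0.4228)  len=1.0170
  (v7,v11,v4) [--+] → (0.812038, 2.14084, -0.4228)–(1.75162, 1.75162, -0.4228)  len=1.0170
  (v4,v11,v8) [+-+] → (0.812038, 2.14084, -0.4228)–(0, 2.4772, -0.4228)  len=0.8789
  (v10,v14,v11) [++-] → (-0.420037, 1.74884, -0.4228)–(0, 1.9228, -0.4228)  len=0.4546
  (v11,v14,v15) [-+-] → (-0.420037, 1.74884, -0.4228)–(-1.35962, 1.35962, -0.4228)  len=1.0170
  (v11,v15,v8) [--+] → (-0.939582, 2.08798, -0.4228)–(0, 2.4772, -0.4228)  len=1.0170
  (v8,v15,v12) [+-+] → (-0.939582, 2.08798, -0.4228)–(-1.75162, 1.75162, -0.4228)  len=0.8789
  (v14,v18,v15) [++-] → (-1.53358, 0.939582, -0.4228)–(-1.35962, 1.35962, -0.4228)  len=0.4546
  (v15,v18,v19) [-+-] → (-1.53358, 0.939582, -0.4228)–(-1.9228, 0, -0.4228)  len=1.0170
  (v15,v19,v12) [--+] → (-2.14084, 0.812038, -0.4228)–(-1.75162, 1.75162, -0.4228)  len=1.0170
  (v12,v19,v16) [+-+] → (-2.14084, 0.812038, -0.4228)–(-2.4772, 0, -0.4228)  len=0.8789
  (v18,v22,v19) [++-] → (-1.74884, -0.420037, -0.4228)–(-1.9228, 0, -0.4228)  len=0.4546
  (v19,v22,v23) [-+-] → (-1.74884, -0.420037, -0.4228)–(-1.35962, -1.35962, -0.4228)  len=1.0170
  (v19,v23,v16) [--+] → (-2.08798, -0.939582, -0.4228)–(-2.4772, 0, -0.4228)  len=1.0170
  (v16,v23,v20) [+-+] → (-2.08798, -0.939582, -0.4228)–(-1.75162, -1.75162, -0.4228)  len=0.8789
  (v22,v26,v23) [++-] → (-0.939582, -1.53358, -0.4228)–(-1.35962, -1.35962, -0.4228)  len=0.4546
  (v23,v26,v27) [-+-] → (-0.939582, -1.53358, -0.4228)–(0, -1.9228, -0.4228)  len=1.0170
  (v23,v27,v20) [--+] → (-0.812038, -2.14084, -0.4228)–(-1.75162, -1.75162, -0.4228)  len=1.0170
  (v20,v27,v24) [+-+] → (-0.812038, -2.14084, -0.4228)–(0, -2.4772, -0.4228)  len=0.8789
  (v26,v30,v27) [++-] → (0.420037, -1.74884, -0.4228)–(0, -1.9228, -0.4228)  len=0.4546
  (v27,v30,v31) [-+-] → (0.420037, -1.74884, -0.4228)–(1.35962, -1.35962, -0.4228)  len=1.0170
  (v27,v31,v24) [--+] → (0.939582, -2.08798, -0.4228)–(0, -2.4772, -0.4228)  len=1.0170
  (v24,v31,v28) [+-+] → (0.939582, -2.08798, -0.4228)–(1.75162, -1.75162, -0.4228)  len=0.8789
  (v30,v2,v31) [++-] → (1.53358, -0.939582, -0.4228)–(1.35962, -1.35962, -0.4228)  len=0.4546
  (v31,v2,v3) [-+-] → (1.53358, -0.939582, -0.4228)–(1.9228, 0, -0.4228)  len=1.0170
  (v31,v3,v28) [--+] → (2.14084, -0.812038, -0.4228)–(1.75162, -1.75162, -0.4228)  len=1.0170
  (v28,v3,v0) [+-+] → (2.14084, -0.812038, -0.4228)–(2.4772, 0, -0.4228)  len=0.8789

Chained into 2 loop(s):
  loop 1: 16 segments, perimeter = 11.7732
  loop 2: 16 segments, perimeter = 15.1676
Total perimeter = 26.941

loops=2 perimeter=26.941


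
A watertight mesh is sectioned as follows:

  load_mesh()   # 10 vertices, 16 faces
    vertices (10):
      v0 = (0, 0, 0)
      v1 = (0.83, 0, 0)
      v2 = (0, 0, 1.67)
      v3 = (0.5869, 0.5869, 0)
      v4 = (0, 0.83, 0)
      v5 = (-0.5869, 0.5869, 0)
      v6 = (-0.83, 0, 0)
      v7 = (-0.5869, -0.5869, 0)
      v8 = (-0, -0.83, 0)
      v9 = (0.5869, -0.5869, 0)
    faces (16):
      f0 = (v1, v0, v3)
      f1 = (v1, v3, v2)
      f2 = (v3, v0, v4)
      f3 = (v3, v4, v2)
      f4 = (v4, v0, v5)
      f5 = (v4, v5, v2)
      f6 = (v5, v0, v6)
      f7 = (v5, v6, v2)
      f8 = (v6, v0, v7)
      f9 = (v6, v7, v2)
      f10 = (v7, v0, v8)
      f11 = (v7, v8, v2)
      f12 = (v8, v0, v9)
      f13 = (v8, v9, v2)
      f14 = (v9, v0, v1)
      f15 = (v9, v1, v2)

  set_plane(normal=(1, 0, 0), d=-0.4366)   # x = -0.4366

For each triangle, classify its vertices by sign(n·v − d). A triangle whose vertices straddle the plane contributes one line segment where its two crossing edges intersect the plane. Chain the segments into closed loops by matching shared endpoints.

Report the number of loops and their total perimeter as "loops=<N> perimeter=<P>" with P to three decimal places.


loops=1 perimeter=3.390

Straddling triangles (8 of 16):
  (v4,v0,v5) [++-] → (-0.4366, 0.4366, 0)–(-0.4366, 0.649156, 0)  len=0.2126
  (v4,v5,v2) [+-+] → (-0.4366, 0.649156, 0)–(-0.4366, 0.4366, 0.427673)  len=0.4776
  (v5,v0,v6) [-+-] → (-0.4366, 0.4366, 0)–(-0.4366, 0, 0)  len=0.4366
  (v5,v6,v2) [--+] → (-0.4366, 0, 0.79154)–(-0.4366, 0.4366, 0.427673)  len=0.5683
  (v6,v0,v7) [-+-] → (-0.4366, 0, 0)–(-0.4366, -0.4366, 0)  len=0.4366
  (v6,v7,v2) [--+] → (-0.4366, -0.4366, 0.427673)–(-0.4366, 0, 0.79154)  len=0.5683
  (v7,v0,v8) [-++] → (-0.4366, -0.4366, 0)–(-0.4366, -0.649156, 0)  len=0.2126
  (v7,v8,v2) [-++] → (-0.4366, -0.649156, 0)–(-0.4366, -0.4366, 0.427673)  len=0.4776

Chained into 1 loop(s):
  loop 1: 8 segments, perimeter = 3.3902
Total perimeter = 3.390


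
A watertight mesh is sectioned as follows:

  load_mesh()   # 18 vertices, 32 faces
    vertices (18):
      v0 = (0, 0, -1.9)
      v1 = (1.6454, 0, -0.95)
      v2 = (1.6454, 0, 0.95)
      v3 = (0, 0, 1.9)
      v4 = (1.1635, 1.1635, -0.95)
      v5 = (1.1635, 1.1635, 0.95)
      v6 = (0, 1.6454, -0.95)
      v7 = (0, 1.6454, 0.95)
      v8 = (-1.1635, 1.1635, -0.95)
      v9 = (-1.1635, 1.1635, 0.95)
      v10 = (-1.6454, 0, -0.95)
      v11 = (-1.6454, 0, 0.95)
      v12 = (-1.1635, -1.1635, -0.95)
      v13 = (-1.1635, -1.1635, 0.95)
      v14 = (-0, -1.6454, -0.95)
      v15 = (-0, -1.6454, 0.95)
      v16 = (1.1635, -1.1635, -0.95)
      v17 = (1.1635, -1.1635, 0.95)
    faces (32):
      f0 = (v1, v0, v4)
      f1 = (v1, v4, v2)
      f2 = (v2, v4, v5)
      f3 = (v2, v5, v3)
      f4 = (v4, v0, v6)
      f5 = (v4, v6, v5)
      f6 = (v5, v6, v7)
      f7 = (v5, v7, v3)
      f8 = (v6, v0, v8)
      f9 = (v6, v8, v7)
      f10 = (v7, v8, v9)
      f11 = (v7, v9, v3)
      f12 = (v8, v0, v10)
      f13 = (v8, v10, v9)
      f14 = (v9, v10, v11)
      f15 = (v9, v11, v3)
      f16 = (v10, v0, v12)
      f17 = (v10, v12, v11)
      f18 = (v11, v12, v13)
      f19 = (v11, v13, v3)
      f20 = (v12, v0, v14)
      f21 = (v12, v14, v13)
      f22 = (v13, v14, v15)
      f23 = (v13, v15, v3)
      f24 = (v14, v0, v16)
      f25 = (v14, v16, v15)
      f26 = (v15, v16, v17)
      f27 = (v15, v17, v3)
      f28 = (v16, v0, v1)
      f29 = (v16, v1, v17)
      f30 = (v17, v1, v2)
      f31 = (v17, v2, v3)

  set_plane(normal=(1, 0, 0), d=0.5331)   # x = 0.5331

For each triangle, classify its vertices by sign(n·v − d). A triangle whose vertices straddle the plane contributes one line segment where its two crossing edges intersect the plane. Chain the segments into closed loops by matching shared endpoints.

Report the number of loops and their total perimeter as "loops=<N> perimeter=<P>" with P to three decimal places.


loops=1 perimeter=10.110

Straddling triangles (12 of 32):
  (v1,v0,v4) [+-+] → (0.5331, 0, -1.59221)–(0.5331, 0.5331, -1.46472)  len=0.5481
  (v2,v5,v3) [++-] → (0.5331, 0.5331, 1.46472)–(0.5331, 0, 1.59221)  len=0.5481
  (v4,v0,v6) [+--] → (0.5331, 0.5331, -1.46472)–(0.5331, 1.4246, -0.95)  len=1.0294
  (v4,v6,v5) [+-+] → (0.5331, 1.4246, -0.95)–(0.5331, 1.4246, -0.0794456)  len=0.8706
  (v5,v6,v7) [+--] → (0.5331, 1.4246, -0.0794456)–(0.5331, 1.4246, 0.95)  len=1.0294
  (v5,v7,v3) [+--] → (0.5331, 1.4246, 0.95)–(0.5331, 0.5331, 1.46472)  len=1.0294
  (v14,v0,v16) [--+] → (0.5331, -0.5331, -1.46472)–(0.5331, -1.4246, -0.95)  len=1.0294
  (v14,v16,v15) [-+-] → (0.5331, -1.4246, -0.95)–(0.5331, -1.4246, 0.0794456)  len=1.0294
  (v15,v16,v17) [-++] → (0.5331, -1.4246, 0.0794456)–(0.5331, -1.4246, 0.95)  len=0.8706
  (v15,v17,v3) [-+-] → (0.5331, -1.4246, 0.95)–(0.5331, -0.5331, 1.46472)  len=1.0294
  (v16,v0,v1) [+-+] → (0.5331, -0.5331, -1.46472)–(0.5331, 0, -1.59221)  len=0.5481
  (v17,v2,v3) [++-] → (0.5331, 0, 1.59221)–(0.5331, -0.5331, 1.46472)  len=0.5481

Chained into 1 loop(s):
  loop 1: 12 segments, perimeter = 10.1102
Total perimeter = 10.110


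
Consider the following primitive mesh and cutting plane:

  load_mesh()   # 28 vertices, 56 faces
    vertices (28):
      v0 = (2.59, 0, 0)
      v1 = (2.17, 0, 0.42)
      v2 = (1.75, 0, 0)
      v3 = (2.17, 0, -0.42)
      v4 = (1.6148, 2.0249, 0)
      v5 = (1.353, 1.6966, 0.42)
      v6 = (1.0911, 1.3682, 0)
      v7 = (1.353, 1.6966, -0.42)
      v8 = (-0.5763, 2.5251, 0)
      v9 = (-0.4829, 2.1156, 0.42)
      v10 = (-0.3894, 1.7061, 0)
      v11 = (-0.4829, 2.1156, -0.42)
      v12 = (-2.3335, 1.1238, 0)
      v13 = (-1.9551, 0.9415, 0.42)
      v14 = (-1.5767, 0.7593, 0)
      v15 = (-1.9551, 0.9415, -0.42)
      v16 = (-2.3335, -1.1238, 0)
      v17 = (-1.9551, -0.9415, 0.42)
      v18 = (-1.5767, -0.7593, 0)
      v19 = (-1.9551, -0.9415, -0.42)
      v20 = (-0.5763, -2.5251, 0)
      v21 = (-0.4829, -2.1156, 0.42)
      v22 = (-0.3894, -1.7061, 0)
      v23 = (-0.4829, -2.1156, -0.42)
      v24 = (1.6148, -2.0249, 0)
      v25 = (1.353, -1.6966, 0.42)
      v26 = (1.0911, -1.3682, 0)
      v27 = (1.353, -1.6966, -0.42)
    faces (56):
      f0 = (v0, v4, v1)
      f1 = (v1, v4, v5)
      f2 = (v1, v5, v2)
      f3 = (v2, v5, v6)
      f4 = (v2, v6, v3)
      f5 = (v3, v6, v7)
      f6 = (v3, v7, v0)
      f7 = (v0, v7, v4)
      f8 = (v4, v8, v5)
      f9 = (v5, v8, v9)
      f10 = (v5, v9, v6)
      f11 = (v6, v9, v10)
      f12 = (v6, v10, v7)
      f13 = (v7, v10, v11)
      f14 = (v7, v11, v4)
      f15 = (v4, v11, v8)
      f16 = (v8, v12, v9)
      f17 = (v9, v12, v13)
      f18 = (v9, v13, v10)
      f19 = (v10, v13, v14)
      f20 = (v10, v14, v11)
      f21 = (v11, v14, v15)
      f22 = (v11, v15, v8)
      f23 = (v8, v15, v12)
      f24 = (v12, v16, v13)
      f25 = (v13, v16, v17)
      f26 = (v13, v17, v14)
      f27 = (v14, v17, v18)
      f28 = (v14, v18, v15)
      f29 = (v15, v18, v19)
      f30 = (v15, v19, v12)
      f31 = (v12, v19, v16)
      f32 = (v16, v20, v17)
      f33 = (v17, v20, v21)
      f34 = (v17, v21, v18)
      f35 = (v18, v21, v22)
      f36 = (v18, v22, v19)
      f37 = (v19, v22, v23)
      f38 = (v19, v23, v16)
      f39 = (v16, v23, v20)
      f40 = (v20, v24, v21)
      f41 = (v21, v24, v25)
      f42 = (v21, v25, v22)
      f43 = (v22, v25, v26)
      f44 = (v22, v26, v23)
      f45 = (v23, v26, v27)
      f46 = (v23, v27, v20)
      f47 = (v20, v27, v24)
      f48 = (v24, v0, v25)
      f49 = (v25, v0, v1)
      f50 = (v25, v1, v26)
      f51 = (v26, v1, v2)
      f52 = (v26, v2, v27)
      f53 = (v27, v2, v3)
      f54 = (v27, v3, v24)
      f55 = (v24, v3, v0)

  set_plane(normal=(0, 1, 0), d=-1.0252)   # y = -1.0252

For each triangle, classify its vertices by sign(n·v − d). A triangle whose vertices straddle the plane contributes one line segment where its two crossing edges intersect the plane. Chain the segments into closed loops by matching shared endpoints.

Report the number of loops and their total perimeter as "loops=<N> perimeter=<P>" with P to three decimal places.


loops=2 perimeter=5.141

Straddling triangles (18 of 56):
  (v12,v16,v13) [+-+] → (-2.3335, -1.0252, 0)–(-2.31543, -1.0252, 0.0200513)  len=0.0270
  (v13,v16,v17) [+-+] → (-2.31543, -1.0252, 0.0200513)–(-2.12884, -1.0252, 0.227164)  len=0.2788
  (v12,v19,v16) [++-] → (-2.12884, -1.0252, -0.227164)–(-2.3335, -1.0252, 0)  len=0.3058
  (v16,v20,v17) [--+] → (-1.88222, -1.0252, 0.397801)–(-2.12884, -1.0252, 0.227164)  len=0.2999
  (v17,v20,v21) [+--] → (-1.88222, -1.0252, 0.397801)–(-1.85015, -1.0252, 0.42)  len=0.0390
  (v17,v21,v18) [+-+] → (-1.85015, -1.0252, 0.42)–(-1.36226, -1.0252, 0.0823402)  len=0.5933
  (v18,v21,v22) [+--] → (-1.36226, -1.0252, 0.0823402)–(-1.24326, -1.0252, 0)  len=0.1447
  (v18,v22,v19) [+-+] → (-1.24326, -1.0252, 0)–(-1.7837, -1.0252, -0.374023)  len=0.6572
  (v19,v22,v23) [+--] → (-1.7837, -1.0252, -0.374023)–(-1.85015, -1.0252, -0.42)  len=0.0808
  (v19,v23,v16) [+--] → (-1.85015, -1.0252, -0.42)–(-2.12884, -1.0252, -0.227164)  len=0.3389
  (v24,v0,v25) [-+-] → (2.09626, -1.0252, 0)–(1.84252, -1.0252, 0.253792)  len=0.3589
  (v25,v0,v1) [-++] → (1.84252, -1.0252, 0.253792)–(1.67631, -1.0252, 0.42)  len=0.2351
  (v25,v1,v26) [-+-] → (1.67631, -1.0252, 0.42)–(1.36157, -1.0252, 0.105292)  len=0.4451
  (v26,v1,v2) [-++] → (1.36157, -1.0252, 0.105292)–(1.25628, -1.0252, 0)  len=0.1489
  (v26,v2,v27) [-+-] → (1.25628, -1.0252, 0)–(1.51011, -1.0252, -0.253792)  len=0.3589
  (v27,v2,v3) [-++] → (1.51011, -1.0252, -0.253792)–(1.67631, -1.0252, -0.42)  len=0.2351
  (v27,v3,v24) [-+-] → (1.67631, -1.0252, -0.42)–(1.8889, -1.0252, -0.207355)  len=0.3007
  (v24,v3,v0) [-++] → (1.8889, -1.0252, -0.207355)–(2.09626, -1.0252, 0)  len=0.2932

Chained into 2 loop(s):
  loop 1: 10 segments, perimeter = 2.7654
  loop 2: 8 segments, perimeter = 2.3758
Total perimeter = 5.141


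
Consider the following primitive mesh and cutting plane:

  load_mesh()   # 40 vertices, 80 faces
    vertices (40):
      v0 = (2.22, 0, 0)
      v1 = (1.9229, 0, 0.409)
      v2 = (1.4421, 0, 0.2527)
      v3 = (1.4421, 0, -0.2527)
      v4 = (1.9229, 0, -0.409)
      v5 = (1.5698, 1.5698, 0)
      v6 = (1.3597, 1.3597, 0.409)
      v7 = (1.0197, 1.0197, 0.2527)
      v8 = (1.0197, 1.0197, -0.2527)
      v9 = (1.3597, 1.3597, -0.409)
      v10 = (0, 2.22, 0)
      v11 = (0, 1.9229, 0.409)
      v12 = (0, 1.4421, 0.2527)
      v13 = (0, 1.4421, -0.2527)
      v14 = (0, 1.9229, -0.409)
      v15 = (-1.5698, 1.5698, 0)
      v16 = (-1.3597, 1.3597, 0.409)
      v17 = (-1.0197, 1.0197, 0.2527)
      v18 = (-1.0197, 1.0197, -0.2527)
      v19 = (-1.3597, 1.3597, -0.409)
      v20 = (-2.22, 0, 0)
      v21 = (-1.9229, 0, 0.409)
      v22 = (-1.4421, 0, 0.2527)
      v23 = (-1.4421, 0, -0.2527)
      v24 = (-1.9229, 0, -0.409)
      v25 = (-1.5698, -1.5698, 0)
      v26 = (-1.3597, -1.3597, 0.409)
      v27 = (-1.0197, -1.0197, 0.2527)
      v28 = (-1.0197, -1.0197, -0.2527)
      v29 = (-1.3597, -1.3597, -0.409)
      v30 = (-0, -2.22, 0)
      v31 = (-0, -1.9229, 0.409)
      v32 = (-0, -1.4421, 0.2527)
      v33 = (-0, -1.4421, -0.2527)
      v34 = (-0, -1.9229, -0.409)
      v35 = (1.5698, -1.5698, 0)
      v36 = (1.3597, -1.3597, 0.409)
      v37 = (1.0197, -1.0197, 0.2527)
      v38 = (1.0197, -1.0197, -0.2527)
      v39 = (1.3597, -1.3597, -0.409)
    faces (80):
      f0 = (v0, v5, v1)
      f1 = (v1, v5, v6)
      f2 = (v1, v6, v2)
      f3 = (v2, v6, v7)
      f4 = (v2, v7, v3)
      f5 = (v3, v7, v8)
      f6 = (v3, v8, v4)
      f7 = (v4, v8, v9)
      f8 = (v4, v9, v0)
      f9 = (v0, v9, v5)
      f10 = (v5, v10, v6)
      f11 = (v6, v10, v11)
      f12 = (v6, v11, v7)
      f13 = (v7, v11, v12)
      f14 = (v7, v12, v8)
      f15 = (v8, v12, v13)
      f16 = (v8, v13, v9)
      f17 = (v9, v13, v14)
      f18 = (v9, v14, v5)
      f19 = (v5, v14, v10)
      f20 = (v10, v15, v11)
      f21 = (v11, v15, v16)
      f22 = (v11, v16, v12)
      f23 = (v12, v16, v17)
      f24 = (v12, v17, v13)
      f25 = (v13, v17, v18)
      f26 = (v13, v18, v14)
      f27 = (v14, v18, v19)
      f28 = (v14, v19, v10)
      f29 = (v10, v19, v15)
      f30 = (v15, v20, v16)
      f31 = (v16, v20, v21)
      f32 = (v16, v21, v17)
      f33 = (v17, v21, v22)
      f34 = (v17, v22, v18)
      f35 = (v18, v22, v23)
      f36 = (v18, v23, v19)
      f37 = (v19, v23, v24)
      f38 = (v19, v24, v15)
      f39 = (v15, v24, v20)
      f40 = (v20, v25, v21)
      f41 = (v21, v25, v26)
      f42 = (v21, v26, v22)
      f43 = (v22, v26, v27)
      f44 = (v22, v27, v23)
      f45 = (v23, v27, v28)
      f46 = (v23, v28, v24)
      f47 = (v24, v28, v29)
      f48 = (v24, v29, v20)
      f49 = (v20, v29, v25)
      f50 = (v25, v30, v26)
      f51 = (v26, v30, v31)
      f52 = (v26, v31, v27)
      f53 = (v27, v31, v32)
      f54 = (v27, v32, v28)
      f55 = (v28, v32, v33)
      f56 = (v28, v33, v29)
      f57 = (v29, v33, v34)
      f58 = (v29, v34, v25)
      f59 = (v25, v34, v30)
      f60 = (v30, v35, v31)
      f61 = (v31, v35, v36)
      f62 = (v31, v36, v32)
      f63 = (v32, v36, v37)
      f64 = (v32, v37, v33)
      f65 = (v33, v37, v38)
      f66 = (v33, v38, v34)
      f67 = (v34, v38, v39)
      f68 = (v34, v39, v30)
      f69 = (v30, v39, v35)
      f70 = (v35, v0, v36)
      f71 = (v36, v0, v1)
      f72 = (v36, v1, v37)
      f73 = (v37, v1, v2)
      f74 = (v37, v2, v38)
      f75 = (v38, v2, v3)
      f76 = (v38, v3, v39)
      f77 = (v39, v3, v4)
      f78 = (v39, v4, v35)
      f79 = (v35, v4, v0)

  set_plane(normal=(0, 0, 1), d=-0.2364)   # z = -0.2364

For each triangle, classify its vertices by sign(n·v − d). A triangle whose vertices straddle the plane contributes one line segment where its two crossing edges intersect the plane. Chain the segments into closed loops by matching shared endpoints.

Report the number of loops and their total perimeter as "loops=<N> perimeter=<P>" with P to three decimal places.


Straddling triangles (32 of 80):
  (v2,v7,v3) [++-] → (1.42848, 0.032887, -0.2364)–(1.4421, 0, -0.2364)  len=0.0356
  (v3,v7,v8) [-+-] → (1.42848, 0.032887, -0.2364)–(1.0197, 1.0197, -0.2364)  len=1.0681
  (v4,v9,v0) [--+] → (1.72275, 0.7859, -0.2364)–(2.04828, 0, -0.2364)  len=0.8507
  (v0,v9,v5) [+-+] → (1.72275, 0.7859, -0.2364)–(1.44836, 1.44836, -0.2364)  len=0.7170
  (v7,v12,v8) [++-] → (0.986813, 1.03332, -0.2364)–(1.0197, 1.0197, -0.2364)  len=0.0356
  (v8,v12,v13) [-+-] → (0.986813, 1.03332, -0.2364)–(0, 1.4421, -0.2364)  len=1.0681
  (v9,v14,v5) [--+] → (0.662463, 1.77389, -0.2364)–(1.44836, 1.44836, -0.2364)  len=0.8507
  (v5,v14,v10) [+-+] → (0.662463, 1.77389, -0.2364)–(0, 2.04828, -0.2364)  len=0.7170
  (v12,v17,v13) [++-] → (-0.032887, 1.42848, -0.2364)–(0, 1.4421, -0.2364)  len=0.0356
  (v13,v17,v18) [-+-] → (-0.032887, 1.42848, -0.2364)–(-1.0197, 1.0197, -0.2364)  len=1.0681
  (v14,v19,v10) [--+] → (-0.7859, 1.72275, -0.2364)–(0, 2.04828, -0.2364)  len=0.8507
  (v10,v19,v15) [+-+] → (-0.7859, 1.72275, -0.2364)–(-1.44836, 1.44836, -0.2364)  len=0.7170
  (v17,v22,v18) [++-] → (-1.03332, 0.986813, -0.2364)–(-1.0197, 1.0197, -0.2364)  len=0.0356
  (v18,v22,v23) [-+-] → (-1.03332, 0.986813, -0.2364)–(-1.4421, 0, -0.2364)  len=1.0681
  (v19,v24,v15) [--+] → (-1.77389, 0.662463, -0.2364)–(-1.44836, 1.44836, -0.2364)  len=0.8507
  (v15,v24,v20) [+-+] → (-1.77389, 0.662463, -0.2364)–(-2.04828, 0, -0.2364)  len=0.7170
  (v22,v27,v23) [++-] → (-1.42848, -0.032887, -0.2364)–(-1.4421, 0, -0.2364)  len=0.0356
  (v23,v27,v28) [-+-] → (-1.42848, -0.032887, -0.2364)–(-1.0197, -1.0197, -0.2364)  len=1.0681
  (v24,v29,v20) [--+] → (-1.72275, -0.7859, -0.2364)–(-2.04828, 0, -0.2364)  len=0.8507
  (v20,v29,v25) [+-+] → (-1.72275, -0.7859, -0.2364)–(-1.44836, -1.44836, -0.2364)  len=0.7170
  (v27,v32,v28) [++-] → (-0.986813, -1.03332, -0.2364)–(-1.0197, -1.0197, -0.2364)  len=0.0356
  (v28,v32,v33) [-+-] → (-0.986813, -1.03332, -0.2364)–(0, -1.4421, -0.2364)  len=1.0681
  (v29,v34,v25) [--+] → (-0.662463, -1.77389, -0.2364)–(-1.44836, -1.44836, -0.2364)  len=0.8507
  (v25,v34,v30) [+-+] → (-0.662463, -1.77389, -0.2364)–(0, -2.04828, -0.2364)  len=0.7170
  (v32,v37,v33) [++-] → (0.032887, -1.42848, -0.2364)–(0, -1.4421, -0.2364)  len=0.0356
  (v33,v37,v38) [-+-] → (0.032887, -1.42848, -0.2364)–(1.0197, -1.0197, -0.2364)  len=1.0681
  (v34,v39,v30) [--+] → (0.7859, -1.72275, -0.2364)–(0, -2.04828, -0.2364)  len=0.8507
  (v30,v39,v35) [+-+] → (0.7859, -1.72275, -0.2364)–(1.44836, -1.44836, -0.2364)  len=0.7170
  (v37,v2,v38) [++-] → (1.03332, -0.986813, -0.2364)–(1.0197, -1.0197, -0.2364)  len=0.0356
  (v38,v2,v3) [-+-] → (1.03332, -0.986813, -0.2364)–(1.4421, 0, -0.2364)  len=1.0681
  (v39,v4,v35) [--+] → (1.77389, -0.662463, -0.2364)–(1.44836, -1.44836, -0.2364)  len=0.8507
  (v35,v4,v0) [+-+] → (1.77389, -0.662463, -0.2364)–(2.04828, 0, -0.2364)  len=0.7170

Chained into 2 loop(s):
  loop 1: 16 segments, perimeter = 8.8298
  loop 2: 16 segments, perimeter = 12.5415
Total perimeter = 21.371

loops=2 perimeter=21.371


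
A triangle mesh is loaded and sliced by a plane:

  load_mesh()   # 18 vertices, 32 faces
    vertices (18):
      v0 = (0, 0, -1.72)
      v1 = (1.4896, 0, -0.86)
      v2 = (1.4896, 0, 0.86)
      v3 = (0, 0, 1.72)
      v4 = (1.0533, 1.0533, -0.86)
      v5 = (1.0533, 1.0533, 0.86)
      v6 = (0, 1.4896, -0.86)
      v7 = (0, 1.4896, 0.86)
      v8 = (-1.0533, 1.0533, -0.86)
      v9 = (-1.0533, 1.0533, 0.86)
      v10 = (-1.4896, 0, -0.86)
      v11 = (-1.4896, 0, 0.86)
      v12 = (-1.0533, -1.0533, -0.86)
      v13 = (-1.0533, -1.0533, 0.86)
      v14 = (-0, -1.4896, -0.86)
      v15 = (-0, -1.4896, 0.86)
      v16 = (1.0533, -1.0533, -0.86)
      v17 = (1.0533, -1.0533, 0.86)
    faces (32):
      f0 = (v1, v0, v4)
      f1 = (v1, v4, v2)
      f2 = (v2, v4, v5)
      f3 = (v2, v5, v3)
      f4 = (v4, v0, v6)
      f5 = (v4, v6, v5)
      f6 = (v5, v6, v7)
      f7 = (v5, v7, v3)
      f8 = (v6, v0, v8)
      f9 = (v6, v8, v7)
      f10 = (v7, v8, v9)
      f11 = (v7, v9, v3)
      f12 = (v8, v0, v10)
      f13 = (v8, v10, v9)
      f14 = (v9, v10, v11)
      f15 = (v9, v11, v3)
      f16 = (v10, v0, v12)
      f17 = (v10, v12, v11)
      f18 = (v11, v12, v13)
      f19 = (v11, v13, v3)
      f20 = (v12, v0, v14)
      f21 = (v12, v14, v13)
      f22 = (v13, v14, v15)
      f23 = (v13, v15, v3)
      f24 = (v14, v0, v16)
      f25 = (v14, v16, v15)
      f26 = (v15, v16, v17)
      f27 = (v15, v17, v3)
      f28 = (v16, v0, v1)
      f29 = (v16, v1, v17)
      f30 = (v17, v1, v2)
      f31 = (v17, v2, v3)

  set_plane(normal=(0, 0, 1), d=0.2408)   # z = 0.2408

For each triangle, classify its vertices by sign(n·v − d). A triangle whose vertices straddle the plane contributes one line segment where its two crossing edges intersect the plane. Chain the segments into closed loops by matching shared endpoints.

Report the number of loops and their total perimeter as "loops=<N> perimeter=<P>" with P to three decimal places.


loops=1 perimeter=9.121

Straddling triangles (16 of 32):
  (v1,v4,v2) [--+] → (1.33253, 0.379188, 0.2408)–(1.4896, 0, 0.2408)  len=0.4104
  (v2,v4,v5) [+-+] → (1.33253, 0.379188, 0.2408)–(1.0533, 1.0533, 0.2408)  len=0.7297
  (v4,v6,v5) [--+] → (0.674112, 1.21037, 0.2408)–(1.0533, 1.0533, 0.2408)  len=0.4104
  (v5,v6,v7) [+-+] → (0.674112, 1.21037, 0.2408)–(0, 1.4896, 0.2408)  len=0.7297
  (v6,v8,v7) [--+] → (-0.379188, 1.33253, 0.2408)–(0, 1.4896, 0.2408)  len=0.4104
  (v7,v8,v9) [+-+] → (-0.379188, 1.33253, 0.2408)–(-1.0533, 1.0533, 0.2408)  len=0.7297
  (v8,v10,v9) [--+] → (-1.21037, 0.674112, 0.2408)–(-1.0533, 1.0533, 0.2408)  len=0.4104
  (v9,v10,v11) [+-+] → (-1.21037, 0.674112, 0.2408)–(-1.4896, 0, 0.2408)  len=0.7297
  (v10,v12,v11) [--+] → (-1.33253, -0.379188, 0.2408)–(-1.4896, 0, 0.2408)  len=0.4104
  (v11,v12,v13) [+-+] → (-1.33253, -0.379188, 0.2408)–(-1.0533, -1.0533, 0.2408)  len=0.7297
  (v12,v14,v13) [--+] → (-0.674112, -1.21037, 0.2408)–(-1.0533, -1.0533, 0.2408)  len=0.4104
  (v13,v14,v15) [+-+] → (-0.674112, -1.21037, 0.2408)–(0, -1.4896, 0.2408)  len=0.7297
  (v14,v16,v15) [--+] → (0.379188, -1.33253, 0.2408)–(0, -1.4896, 0.2408)  len=0.4104
  (v15,v16,v17) [+-+] → (0.379188, -1.33253, 0.2408)–(1.0533, -1.0533, 0.2408)  len=0.7297
  (v16,v1,v17) [--+] → (1.21037, -0.674112, 0.2408)–(1.0533, -1.0533, 0.2408)  len=0.4104
  (v17,v1,v2) [+-+] → (1.21037, -0.674112, 0.2408)–(1.4896, 0, 0.2408)  len=0.7297

Chained into 1 loop(s):
  loop 1: 16 segments, perimeter = 9.1207
Total perimeter = 9.121


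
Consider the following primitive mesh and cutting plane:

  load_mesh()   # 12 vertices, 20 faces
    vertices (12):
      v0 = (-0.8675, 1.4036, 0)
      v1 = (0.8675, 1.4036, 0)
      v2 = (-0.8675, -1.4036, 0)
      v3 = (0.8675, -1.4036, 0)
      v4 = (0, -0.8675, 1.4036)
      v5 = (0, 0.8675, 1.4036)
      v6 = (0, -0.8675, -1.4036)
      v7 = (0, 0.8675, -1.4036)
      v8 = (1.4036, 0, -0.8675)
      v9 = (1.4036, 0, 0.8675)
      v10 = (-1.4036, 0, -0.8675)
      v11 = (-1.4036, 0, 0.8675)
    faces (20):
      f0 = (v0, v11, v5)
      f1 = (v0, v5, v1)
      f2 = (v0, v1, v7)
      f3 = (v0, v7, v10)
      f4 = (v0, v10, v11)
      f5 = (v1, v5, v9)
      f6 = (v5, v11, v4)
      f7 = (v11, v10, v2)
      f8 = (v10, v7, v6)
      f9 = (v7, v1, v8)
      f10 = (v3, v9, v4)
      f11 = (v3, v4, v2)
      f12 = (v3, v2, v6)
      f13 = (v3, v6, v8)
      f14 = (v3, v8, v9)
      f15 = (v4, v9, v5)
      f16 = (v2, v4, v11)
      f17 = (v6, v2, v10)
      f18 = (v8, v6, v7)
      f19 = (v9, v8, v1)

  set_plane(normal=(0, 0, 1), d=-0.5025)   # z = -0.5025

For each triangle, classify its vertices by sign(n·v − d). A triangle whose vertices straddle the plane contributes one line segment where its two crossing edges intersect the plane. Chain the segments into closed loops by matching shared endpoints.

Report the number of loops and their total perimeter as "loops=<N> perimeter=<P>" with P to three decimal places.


loops=1 perimeter=8.270

Straddling triangles (10 of 20):
  (v0,v1,v7) [++-] → (0.556928, 1.21167, -0.5025)–(-0.556928, 1.21167, -0.5025)  len=1.1139
  (v0,v7,v10) [+--] → (-0.556928, 1.21167, -0.5025)–(-1.17804, 0.590564, -0.5025)  len=0.8784
  (v0,v10,v11) [+-+] → (-1.17804, 0.590564, -0.5025)–(-1.4036, 0, -0.5025)  len=0.6322
  (v11,v10,v2) [+-+] → (-1.4036, 0, -0.5025)–(-1.17804, -0.590564, -0.5025)  len=0.6322
  (v7,v1,v8) [-+-] → (0.556928, 1.21167, -0.5025)–(1.17804, 0.590564, -0.5025)  len=0.8784
  (v3,v2,v6) [++-] → (-0.556928, -1.21167, -0.5025)–(0.556928, -1.21167, -0.5025)  len=1.1139
  (v3,v6,v8) [+--] → (0.556928, -1.21167, -0.5025)–(1.17804, -0.590564, -0.5025)  len=0.8784
  (v3,v8,v9) [+-+] → (1.17804, -0.590564, -0.5025)–(1.4036, 0, -0.5025)  len=0.6322
  (v6,v2,v10) [-+-] → (-0.556928, -1.21167, -0.5025)–(-1.17804, -0.590564, -0.5025)  len=0.8784
  (v9,v8,v1) [+-+] → (1.4036, 0, -0.5025)–(1.17804, 0.590564, -0.5025)  len=0.6322

Chained into 1 loop(s):
  loop 1: 10 segments, perimeter = 8.2699
Total perimeter = 8.270


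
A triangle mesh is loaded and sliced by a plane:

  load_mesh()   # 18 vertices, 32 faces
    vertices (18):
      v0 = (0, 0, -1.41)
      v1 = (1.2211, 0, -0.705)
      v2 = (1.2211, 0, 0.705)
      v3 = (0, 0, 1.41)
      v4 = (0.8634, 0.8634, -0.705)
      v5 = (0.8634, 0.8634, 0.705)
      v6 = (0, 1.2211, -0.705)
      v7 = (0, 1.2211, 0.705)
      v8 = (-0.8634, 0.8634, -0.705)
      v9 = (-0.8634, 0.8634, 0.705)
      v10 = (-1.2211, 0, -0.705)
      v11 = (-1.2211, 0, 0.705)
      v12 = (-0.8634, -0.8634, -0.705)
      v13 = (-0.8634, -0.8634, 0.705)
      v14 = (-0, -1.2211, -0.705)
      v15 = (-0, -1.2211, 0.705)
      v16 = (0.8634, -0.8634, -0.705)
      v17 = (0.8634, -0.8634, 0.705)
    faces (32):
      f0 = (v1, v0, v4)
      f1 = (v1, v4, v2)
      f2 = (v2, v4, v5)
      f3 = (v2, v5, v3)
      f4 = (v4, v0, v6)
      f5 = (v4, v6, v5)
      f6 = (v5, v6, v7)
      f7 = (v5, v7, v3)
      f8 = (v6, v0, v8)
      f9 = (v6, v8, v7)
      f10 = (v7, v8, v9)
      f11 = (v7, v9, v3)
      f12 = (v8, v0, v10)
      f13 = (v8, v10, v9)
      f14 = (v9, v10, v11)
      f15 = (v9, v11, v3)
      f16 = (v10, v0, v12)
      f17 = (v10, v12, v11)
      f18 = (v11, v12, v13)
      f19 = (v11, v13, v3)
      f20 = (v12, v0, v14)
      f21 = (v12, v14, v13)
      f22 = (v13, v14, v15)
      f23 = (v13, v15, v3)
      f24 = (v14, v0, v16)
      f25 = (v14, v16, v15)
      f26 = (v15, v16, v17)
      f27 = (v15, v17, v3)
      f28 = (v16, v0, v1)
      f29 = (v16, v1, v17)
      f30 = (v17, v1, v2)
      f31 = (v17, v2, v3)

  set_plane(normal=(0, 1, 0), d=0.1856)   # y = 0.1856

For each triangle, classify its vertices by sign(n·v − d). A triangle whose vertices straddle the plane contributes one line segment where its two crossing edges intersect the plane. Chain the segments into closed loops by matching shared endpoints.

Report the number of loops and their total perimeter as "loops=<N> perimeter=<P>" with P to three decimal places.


loops=1 perimeter=8.011

Straddling triangles (12 of 32):
  (v1,v0,v4) [--+] → (0.1856, 0.1856, -1.25845)–(1.14421, 0.1856, -0.705)  len=1.1069
  (v1,v4,v2) [-+-] → (1.14421, 0.1856, -0.705)–(1.14421, 0.1856, 0.401901)  len=1.1069
  (v2,v4,v5) [-++] → (1.14421, 0.1856, 0.401901)–(1.14421, 0.1856, 0.705)  len=0.3031
  (v2,v5,v3) [-+-] → (1.14421, 0.1856, 0.705)–(0.1856, 0.1856, 1.25845)  len=1.1069
  (v4,v0,v6) [+-+] → (0.1856, 0.1856, -1.25845)–(0, 0.1856, -1.30284)  len=0.1908
  (v5,v7,v3) [++-] → (0, 0.1856, 1.30284)–(0.1856, 0.1856, 1.25845)  len=0.1908
  (v6,v0,v8) [+-+] → (0, 0.1856, -1.30284)–(-0.1856, 0.1856, -1.25845)  len=0.1908
  (v7,v9,v3) [++-] → (-0.1856, 0.1856, 1.25845)–(0, 0.1856, 1.30284)  len=0.1908
  (v8,v0,v10) [+--] → (-0.1856, 0.1856, -1.25845)–(-1.14421, 0.1856, -0.705)  len=1.1069
  (v8,v10,v9) [+-+] → (-1.14421, 0.1856, -0.705)–(-1.14421, 0.1856, -0.401901)  len=0.3031
  (v9,v10,v11) [+--] → (-1.14421, 0.1856, -0.401901)–(-1.14421, 0.1856, 0.705)  len=1.1069
  (v9,v11,v3) [+--] → (-1.14421, 0.1856, 0.705)–(-0.1856, 0.1856, 1.25845)  len=1.1069

Chained into 1 loop(s):
  loop 1: 12 segments, perimeter = 8.0110
Total perimeter = 8.011


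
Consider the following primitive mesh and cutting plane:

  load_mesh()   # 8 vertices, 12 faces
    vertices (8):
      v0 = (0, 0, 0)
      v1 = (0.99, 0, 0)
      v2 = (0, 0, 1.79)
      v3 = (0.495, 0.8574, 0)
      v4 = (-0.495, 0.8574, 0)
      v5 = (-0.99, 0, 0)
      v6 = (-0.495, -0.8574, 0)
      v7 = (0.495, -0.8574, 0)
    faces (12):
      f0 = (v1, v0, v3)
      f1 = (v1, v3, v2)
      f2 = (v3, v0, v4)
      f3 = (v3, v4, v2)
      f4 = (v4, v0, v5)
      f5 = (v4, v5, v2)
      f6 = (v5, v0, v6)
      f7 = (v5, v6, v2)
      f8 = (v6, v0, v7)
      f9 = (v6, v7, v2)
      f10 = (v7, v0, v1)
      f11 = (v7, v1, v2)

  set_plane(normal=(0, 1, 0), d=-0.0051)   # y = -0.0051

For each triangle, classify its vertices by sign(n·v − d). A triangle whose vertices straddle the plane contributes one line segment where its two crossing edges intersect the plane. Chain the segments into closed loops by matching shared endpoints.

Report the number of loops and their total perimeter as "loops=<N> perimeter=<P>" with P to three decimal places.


loops=1 perimeter=6.047

Straddling triangles (6 of 12):
  (v5,v0,v6) [++-] → (-0.00294437, -0.0051, 0)–(-0.987056, -0.0051, 0)  len=0.9841
  (v5,v6,v2) [+-+] → (-0.987056, -0.0051, 0)–(-0.00294437, -0.0051, 1.77935)  len=2.0334
  (v6,v0,v7) [-+-] → (-0.00294437, -0.0051, 0)–(0.00294437, -0.0051, 0)  len=0.0059
  (v6,v7,v2) [--+] → (0.00294437, -0.0051, 1.77935)–(-0.00294437, -0.0051, 1.77935)  len=0.0059
  (v7,v0,v1) [-++] → (0.00294437, -0.0051, 0)–(0.987056, -0.0051, 0)  len=0.9841
  (v7,v1,v2) [-++] → (0.987056, -0.0051, 0)–(0.00294437, -0.0051, 1.77935)  len=2.0334

Chained into 1 loop(s):
  loop 1: 6 segments, perimeter = 6.0467
Total perimeter = 6.047
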